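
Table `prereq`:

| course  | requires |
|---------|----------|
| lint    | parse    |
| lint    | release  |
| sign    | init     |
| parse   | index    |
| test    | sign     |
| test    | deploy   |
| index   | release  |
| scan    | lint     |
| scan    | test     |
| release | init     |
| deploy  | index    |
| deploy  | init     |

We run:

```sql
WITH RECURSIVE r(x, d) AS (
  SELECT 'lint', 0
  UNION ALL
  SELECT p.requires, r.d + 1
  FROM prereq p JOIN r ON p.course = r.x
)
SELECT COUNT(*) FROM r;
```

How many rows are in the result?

Base: (lint, d=0).
Iteration 1: edges from {lint} -> (parse, d=1), (release, d=1).
Iteration 2: edges from {parse,release} -> (index, d=2), (init, d=2).
Iteration 3: edges from {index,init} -> (release, d=3).
Iteration 4: edges from {release} -> (init, d=4).
Iteration 5: no outgoing edges from {init}; recursion stops.
Total rows emitted: 7.

7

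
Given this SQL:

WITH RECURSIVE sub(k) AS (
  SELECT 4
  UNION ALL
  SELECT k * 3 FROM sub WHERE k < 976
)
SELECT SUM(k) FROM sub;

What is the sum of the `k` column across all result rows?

Base: k=4.
Iteration 1: 4 < 976 holds -> k = 4 * 3 = 12.
Iteration 2: 12 < 976 holds -> k = 12 * 3 = 36.
Iteration 3: 36 < 976 holds -> k = 36 * 3 = 108.
Iteration 4: 108 < 976 holds -> k = 108 * 3 = 324.
Iteration 5: 324 < 976 holds -> k = 324 * 3 = 972.
Iteration 6: 972 < 976 holds -> k = 972 * 3 = 2916.
Iteration 7: 2916 < 976 fails; recursion stops.
SUM(k) = 4 + 12 + 36 + 108 + 324 + 972 + 2916 = 4372.

4372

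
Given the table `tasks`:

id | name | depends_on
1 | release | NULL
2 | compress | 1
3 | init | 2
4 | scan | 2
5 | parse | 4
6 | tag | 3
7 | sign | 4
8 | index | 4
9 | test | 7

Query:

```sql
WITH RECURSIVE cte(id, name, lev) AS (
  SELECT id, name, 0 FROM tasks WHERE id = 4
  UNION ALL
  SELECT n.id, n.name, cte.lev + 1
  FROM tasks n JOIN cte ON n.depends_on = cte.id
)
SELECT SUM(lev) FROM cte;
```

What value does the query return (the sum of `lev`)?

Base: id=4 (scan) at lev 0.
Iteration 1: rows with depends_on in {4} -> parse (id 5, lev 1), sign (id 7, lev 1), index (id 8, lev 1).
Iteration 2: rows with depends_on in {5,7,8} -> test (id 9, lev 2).
Iteration 3: no rows with depends_on in {9}; recursion stops.
SUM(lev) = 0 + 1 + 1 + 1 + 2 = 5.

5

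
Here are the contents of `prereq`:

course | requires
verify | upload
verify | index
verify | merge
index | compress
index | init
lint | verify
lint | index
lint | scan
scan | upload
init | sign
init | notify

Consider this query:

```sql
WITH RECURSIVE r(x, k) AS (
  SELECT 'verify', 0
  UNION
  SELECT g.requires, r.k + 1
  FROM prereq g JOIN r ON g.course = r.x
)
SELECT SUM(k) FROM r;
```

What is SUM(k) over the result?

13

Base: (verify, k=0).
Iteration 1: edges from {verify} -> (index, k=1), (merge, k=1), (upload, k=1).
Iteration 2: edges from {index,merge,upload} -> (compress, k=2), (init, k=2).
Iteration 3: edges from {compress,init} -> (notify, k=3), (sign, k=3).
Iteration 4: no outgoing edges from {notify,sign}; recursion stops.
SUM(k) = 0 + 1 + 1 + 1 + 2 + 2 + 3 + 3 = 13.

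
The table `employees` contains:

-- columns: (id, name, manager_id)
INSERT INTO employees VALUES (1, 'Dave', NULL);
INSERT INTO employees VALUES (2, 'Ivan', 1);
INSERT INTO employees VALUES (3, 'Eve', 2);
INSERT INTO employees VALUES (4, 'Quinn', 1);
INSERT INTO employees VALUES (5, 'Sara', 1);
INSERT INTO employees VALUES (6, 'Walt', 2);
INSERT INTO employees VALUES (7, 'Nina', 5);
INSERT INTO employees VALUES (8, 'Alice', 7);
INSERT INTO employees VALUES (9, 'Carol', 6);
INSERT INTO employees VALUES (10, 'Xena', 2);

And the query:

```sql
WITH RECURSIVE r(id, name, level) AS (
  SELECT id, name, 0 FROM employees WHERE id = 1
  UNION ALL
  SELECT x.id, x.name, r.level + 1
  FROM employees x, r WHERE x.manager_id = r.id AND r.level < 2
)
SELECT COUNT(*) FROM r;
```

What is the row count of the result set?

8

Base: id=1 (Dave) at level 0.
Iteration 1: rows with manager_id in {1} -> Ivan (id 2, level 1), Quinn (id 4, level 1), Sara (id 5, level 1).
Iteration 2: rows with manager_id in {2,4,5} -> Eve (id 3, level 2), Walt (id 6, level 2), Nina (id 7, level 2), Xena (id 10, level 2).
Iteration 3: level < 2 fails for all current rows; recursion stops.
Total rows emitted: 8.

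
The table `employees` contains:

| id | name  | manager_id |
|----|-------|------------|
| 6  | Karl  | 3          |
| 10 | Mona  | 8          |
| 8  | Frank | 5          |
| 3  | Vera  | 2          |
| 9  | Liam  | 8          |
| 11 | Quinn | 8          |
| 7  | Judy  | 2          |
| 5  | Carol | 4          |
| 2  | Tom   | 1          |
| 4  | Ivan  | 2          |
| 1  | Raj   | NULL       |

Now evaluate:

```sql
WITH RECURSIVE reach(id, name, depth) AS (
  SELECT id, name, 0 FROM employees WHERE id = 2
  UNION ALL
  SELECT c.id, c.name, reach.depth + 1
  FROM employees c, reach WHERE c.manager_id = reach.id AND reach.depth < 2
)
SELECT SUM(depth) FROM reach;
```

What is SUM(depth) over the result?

Base: id=2 (Tom) at depth 0.
Iteration 1: rows with manager_id in {2} -> Vera (id 3, depth 1), Ivan (id 4, depth 1), Judy (id 7, depth 1).
Iteration 2: rows with manager_id in {3,4,7} -> Carol (id 5, depth 2), Karl (id 6, depth 2).
Iteration 3: depth < 2 fails for all current rows; recursion stops.
SUM(depth) = 0 + 1 + 1 + 1 + 2 + 2 = 7.

7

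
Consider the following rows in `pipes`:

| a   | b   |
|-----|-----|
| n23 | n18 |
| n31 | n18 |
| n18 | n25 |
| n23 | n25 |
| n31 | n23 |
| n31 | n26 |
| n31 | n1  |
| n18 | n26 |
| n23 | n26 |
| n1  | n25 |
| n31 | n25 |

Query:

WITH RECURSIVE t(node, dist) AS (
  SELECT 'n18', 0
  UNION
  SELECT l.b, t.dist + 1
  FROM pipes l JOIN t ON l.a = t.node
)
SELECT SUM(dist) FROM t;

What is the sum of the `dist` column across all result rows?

2

Base: (n18, dist=0).
Iteration 1: edges from {n18} -> (n25, dist=1), (n26, dist=1).
Iteration 2: no outgoing edges from {n25,n26}; recursion stops.
SUM(dist) = 0 + 1 + 1 = 2.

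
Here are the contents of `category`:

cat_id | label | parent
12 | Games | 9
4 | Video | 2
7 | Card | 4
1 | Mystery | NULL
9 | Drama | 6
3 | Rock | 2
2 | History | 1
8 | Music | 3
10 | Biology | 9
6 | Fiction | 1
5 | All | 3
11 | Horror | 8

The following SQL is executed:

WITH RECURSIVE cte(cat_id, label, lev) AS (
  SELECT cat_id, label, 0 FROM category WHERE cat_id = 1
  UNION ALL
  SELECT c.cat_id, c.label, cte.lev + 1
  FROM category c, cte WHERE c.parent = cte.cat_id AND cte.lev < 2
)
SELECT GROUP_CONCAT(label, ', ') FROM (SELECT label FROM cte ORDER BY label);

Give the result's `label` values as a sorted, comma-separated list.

Drama, Fiction, History, Mystery, Rock, Video

Base: cat_id=1 (Mystery) at lev 0.
Iteration 1: rows with parent in {1} -> History (id 2, lev 1), Fiction (id 6, lev 1).
Iteration 2: rows with parent in {2,6} -> Rock (id 3, lev 2), Video (id 4, lev 2), Drama (id 9, lev 2).
Iteration 3: lev < 2 fails for all current rows; recursion stops.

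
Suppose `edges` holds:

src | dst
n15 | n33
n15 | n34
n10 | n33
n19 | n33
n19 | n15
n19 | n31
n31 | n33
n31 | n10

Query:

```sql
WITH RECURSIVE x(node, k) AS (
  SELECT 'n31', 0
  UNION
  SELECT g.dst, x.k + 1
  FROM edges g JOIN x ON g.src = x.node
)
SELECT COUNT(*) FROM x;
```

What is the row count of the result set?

4

Base: (n31, k=0).
Iteration 1: edges from {n31} -> (n10, k=1), (n33, k=1).
Iteration 2: edges from {n10,n33} -> (n33, k=2).
Iteration 3: no outgoing edges from {n33}; recursion stops.
Total rows emitted: 4.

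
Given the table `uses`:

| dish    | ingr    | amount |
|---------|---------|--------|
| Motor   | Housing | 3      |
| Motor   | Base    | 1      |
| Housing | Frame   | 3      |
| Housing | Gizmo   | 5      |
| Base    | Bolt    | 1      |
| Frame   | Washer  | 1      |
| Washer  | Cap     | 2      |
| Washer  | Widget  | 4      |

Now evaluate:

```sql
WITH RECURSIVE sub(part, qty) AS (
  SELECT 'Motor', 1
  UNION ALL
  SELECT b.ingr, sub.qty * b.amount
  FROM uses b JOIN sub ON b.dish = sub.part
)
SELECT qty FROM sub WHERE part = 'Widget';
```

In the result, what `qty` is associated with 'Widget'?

36

Base: (Motor, qty=1).
Iteration 1: components of {Motor} -> Base = 1*1 = 1, Housing = 1*3 = 3.
Iteration 2: components of {Base,Housing} -> Bolt = 1*1 = 1, Frame = 3*3 = 9, Gizmo = 3*5 = 15.
Iteration 3: components of {Bolt,Frame,Gizmo} -> Washer = 9*1 = 9.
Iteration 4: components of {Washer} -> Cap = 9*2 = 18, Widget = 9*4 = 36.
Iteration 5: no further components; recursion stops.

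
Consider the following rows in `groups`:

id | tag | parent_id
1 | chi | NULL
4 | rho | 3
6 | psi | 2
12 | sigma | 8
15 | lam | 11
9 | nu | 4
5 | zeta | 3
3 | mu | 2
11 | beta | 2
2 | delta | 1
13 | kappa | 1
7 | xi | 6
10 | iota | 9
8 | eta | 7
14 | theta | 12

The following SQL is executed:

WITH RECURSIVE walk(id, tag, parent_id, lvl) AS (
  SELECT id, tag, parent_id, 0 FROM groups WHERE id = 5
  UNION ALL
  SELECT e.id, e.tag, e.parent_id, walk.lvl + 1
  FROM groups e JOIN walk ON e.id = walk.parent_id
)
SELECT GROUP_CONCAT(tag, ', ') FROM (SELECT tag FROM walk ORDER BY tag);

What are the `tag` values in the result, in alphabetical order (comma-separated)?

chi, delta, mu, zeta

Base: id=5 (zeta), parent_id=3, lvl 0.
Iteration 1: join on id=3 -> mu (id 3, parent_id=2, lvl 1).
Iteration 2: join on id=2 -> delta (id 2, parent_id=1, lvl 2).
Iteration 3: join on id=1 -> chi (id 1, parent_id=NULL, lvl 3).
Iteration 4: parent_id is NULL; no match; recursion stops.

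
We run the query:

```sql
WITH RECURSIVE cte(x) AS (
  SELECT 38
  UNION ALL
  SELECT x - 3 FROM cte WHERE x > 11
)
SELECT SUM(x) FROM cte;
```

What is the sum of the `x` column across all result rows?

245

Base: x=38.
Iteration 1: 38 > 11 holds -> x = 38 - 3 = 35.
Iteration 2: 35 > 11 holds -> x = 35 - 3 = 32.
Iteration 3: 32 > 11 holds -> x = 32 - 3 = 29.
Iteration 4: 29 > 11 holds -> x = 29 - 3 = 26.
Iteration 5: 26 > 11 holds -> x = 26 - 3 = 23.
Iteration 6: 23 > 11 holds -> x = 23 - 3 = 20.
Iteration 7: 20 > 11 holds -> x = 20 - 3 = 17.
Iteration 8: 17 > 11 holds -> x = 17 - 3 = 14.
Iteration 9: 14 > 11 holds -> x = 14 - 3 = 11.
Iteration 10: 11 > 11 fails; recursion stops.
SUM(x) = 38 + 35 + 32 + 29 + 26 + 23 + 20 + 17 + 14 + 11 = 245.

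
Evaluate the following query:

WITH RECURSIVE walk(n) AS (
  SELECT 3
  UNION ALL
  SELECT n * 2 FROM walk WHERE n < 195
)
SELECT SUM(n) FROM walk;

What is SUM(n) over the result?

765

Base: n=3.
Iteration 1: 3 < 195 holds -> n = 3 * 2 = 6.
Iteration 2: 6 < 195 holds -> n = 6 * 2 = 12.
Iteration 3: 12 < 195 holds -> n = 12 * 2 = 24.
Iteration 4: 24 < 195 holds -> n = 24 * 2 = 48.
Iteration 5: 48 < 195 holds -> n = 48 * 2 = 96.
Iteration 6: 96 < 195 holds -> n = 96 * 2 = 192.
Iteration 7: 192 < 195 holds -> n = 192 * 2 = 384.
Iteration 8: 384 < 195 fails; recursion stops.
SUM(n) = 3 + 6 + 12 + 24 + 48 + 96 + 192 + 384 = 765.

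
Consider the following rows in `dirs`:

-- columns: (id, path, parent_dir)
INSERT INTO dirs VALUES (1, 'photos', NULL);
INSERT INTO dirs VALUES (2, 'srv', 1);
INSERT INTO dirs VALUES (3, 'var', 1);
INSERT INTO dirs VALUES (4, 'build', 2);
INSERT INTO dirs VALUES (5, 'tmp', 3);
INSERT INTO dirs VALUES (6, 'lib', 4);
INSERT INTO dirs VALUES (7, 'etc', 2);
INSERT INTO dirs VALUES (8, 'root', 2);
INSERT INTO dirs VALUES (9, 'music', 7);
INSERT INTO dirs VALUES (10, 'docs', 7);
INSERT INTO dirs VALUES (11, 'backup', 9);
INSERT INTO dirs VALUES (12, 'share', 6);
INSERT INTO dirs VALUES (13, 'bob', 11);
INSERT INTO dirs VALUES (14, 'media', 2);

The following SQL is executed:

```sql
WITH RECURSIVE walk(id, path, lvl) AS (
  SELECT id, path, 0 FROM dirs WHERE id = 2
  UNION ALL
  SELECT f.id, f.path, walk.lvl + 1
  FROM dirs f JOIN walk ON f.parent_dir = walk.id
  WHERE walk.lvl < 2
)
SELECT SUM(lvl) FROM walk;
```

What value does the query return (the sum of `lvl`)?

Base: id=2 (srv) at lvl 0.
Iteration 1: rows with parent_dir in {2} -> build (id 4, lvl 1), etc (id 7, lvl 1), root (id 8, lvl 1), media (id 14, lvl 1).
Iteration 2: rows with parent_dir in {4,7,8,14} -> lib (id 6, lvl 2), music (id 9, lvl 2), docs (id 10, lvl 2).
Iteration 3: lvl < 2 fails for all current rows; recursion stops.
SUM(lvl) = 0 + 1 + 1 + 1 + 1 + 2 + 2 + 2 = 10.

10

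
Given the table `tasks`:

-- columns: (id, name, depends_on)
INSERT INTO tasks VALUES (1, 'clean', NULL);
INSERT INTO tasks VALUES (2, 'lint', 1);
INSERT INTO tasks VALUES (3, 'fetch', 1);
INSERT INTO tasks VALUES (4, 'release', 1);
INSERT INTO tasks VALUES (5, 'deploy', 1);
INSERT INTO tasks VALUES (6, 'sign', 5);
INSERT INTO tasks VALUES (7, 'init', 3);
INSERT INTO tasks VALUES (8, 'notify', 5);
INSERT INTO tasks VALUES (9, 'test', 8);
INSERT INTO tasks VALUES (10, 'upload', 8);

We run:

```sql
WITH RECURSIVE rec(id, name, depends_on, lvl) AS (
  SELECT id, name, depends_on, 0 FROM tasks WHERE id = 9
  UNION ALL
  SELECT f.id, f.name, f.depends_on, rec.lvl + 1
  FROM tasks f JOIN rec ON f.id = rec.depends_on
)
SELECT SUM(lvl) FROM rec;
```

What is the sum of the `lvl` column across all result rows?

Base: id=9 (test), depends_on=8, lvl 0.
Iteration 1: join on id=8 -> notify (id 8, depends_on=5, lvl 1).
Iteration 2: join on id=5 -> deploy (id 5, depends_on=1, lvl 2).
Iteration 3: join on id=1 -> clean (id 1, depends_on=NULL, lvl 3).
Iteration 4: depends_on is NULL; no match; recursion stops.
SUM(lvl) = 0 + 1 + 2 + 3 = 6.

6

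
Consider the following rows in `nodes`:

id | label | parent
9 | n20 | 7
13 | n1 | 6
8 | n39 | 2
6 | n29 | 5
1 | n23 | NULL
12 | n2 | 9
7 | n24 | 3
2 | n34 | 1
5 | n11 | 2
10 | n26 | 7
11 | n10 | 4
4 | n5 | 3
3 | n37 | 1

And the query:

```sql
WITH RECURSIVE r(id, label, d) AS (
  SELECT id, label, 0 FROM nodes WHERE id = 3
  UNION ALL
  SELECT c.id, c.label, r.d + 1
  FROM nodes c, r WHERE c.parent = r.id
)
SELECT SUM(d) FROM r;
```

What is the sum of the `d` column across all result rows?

Base: id=3 (n37) at d 0.
Iteration 1: rows with parent in {3} -> n5 (id 4, d 1), n24 (id 7, d 1).
Iteration 2: rows with parent in {4,7} -> n20 (id 9, d 2), n26 (id 10, d 2), n10 (id 11, d 2).
Iteration 3: rows with parent in {9,10,11} -> n2 (id 12, d 3).
Iteration 4: no rows with parent in {12}; recursion stops.
SUM(d) = 0 + 1 + 1 + 2 + 2 + 2 + 3 = 11.

11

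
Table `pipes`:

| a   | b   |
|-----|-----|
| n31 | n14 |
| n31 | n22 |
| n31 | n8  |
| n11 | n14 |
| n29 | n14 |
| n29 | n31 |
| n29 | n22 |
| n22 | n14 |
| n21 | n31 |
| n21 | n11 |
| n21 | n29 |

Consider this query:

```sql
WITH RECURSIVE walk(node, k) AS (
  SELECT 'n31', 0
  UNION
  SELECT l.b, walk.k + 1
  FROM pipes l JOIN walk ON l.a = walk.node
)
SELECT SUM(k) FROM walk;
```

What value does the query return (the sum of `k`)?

5

Base: (n31, k=0).
Iteration 1: edges from {n31} -> (n14, k=1), (n22, k=1), (n8, k=1).
Iteration 2: edges from {n14,n22,n8} -> (n14, k=2).
Iteration 3: no outgoing edges from {n14}; recursion stops.
SUM(k) = 0 + 1 + 1 + 1 + 2 = 5.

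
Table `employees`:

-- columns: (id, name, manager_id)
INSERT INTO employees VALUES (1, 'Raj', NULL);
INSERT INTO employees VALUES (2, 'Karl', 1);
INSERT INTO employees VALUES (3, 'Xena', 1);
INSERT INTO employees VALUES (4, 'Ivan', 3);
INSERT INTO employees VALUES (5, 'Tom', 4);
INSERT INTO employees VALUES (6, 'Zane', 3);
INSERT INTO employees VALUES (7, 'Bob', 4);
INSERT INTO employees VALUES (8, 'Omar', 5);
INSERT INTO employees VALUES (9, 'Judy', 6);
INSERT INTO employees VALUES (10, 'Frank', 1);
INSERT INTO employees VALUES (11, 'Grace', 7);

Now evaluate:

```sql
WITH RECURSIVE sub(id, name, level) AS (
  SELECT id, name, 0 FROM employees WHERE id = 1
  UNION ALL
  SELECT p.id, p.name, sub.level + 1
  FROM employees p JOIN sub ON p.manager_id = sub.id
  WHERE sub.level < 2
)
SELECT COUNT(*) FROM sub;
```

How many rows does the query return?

Base: id=1 (Raj) at level 0.
Iteration 1: rows with manager_id in {1} -> Karl (id 2, level 1), Xena (id 3, level 1), Frank (id 10, level 1).
Iteration 2: rows with manager_id in {2,3,10} -> Ivan (id 4, level 2), Zane (id 6, level 2).
Iteration 3: level < 2 fails for all current rows; recursion stops.
Total rows emitted: 6.

6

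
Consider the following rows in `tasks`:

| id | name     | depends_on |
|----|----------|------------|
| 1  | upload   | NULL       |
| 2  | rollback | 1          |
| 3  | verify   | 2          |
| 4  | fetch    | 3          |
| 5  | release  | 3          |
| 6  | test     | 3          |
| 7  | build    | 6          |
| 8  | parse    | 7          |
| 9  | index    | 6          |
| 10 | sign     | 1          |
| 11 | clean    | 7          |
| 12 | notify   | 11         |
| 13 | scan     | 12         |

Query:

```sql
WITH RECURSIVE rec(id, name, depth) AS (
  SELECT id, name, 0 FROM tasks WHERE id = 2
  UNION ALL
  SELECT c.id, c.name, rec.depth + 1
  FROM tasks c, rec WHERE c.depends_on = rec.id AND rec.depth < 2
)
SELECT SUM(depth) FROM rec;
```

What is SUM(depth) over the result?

7

Base: id=2 (rollback) at depth 0.
Iteration 1: rows with depends_on in {2} -> verify (id 3, depth 1).
Iteration 2: rows with depends_on in {3} -> fetch (id 4, depth 2), release (id 5, depth 2), test (id 6, depth 2).
Iteration 3: depth < 2 fails for all current rows; recursion stops.
SUM(depth) = 0 + 1 + 2 + 2 + 2 = 7.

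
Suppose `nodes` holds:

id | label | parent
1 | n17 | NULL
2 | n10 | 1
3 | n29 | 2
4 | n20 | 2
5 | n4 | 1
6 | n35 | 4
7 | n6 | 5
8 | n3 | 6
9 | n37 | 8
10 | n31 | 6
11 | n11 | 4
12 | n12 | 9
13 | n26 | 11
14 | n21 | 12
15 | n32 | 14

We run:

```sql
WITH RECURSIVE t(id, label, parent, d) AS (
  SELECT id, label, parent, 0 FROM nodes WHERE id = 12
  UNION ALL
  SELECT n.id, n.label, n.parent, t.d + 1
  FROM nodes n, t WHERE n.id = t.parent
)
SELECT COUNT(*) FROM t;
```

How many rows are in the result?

Base: id=12 (n12), parent=9, d 0.
Iteration 1: join on id=9 -> n37 (id 9, parent=8, d 1).
Iteration 2: join on id=8 -> n3 (id 8, parent=6, d 2).
Iteration 3: join on id=6 -> n35 (id 6, parent=4, d 3).
Iteration 4: join on id=4 -> n20 (id 4, parent=2, d 4).
Iteration 5: join on id=2 -> n10 (id 2, parent=1, d 5).
Iteration 6: join on id=1 -> n17 (id 1, parent=NULL, d 6).
Iteration 7: parent is NULL; no match; recursion stops.
Total rows emitted: 7.

7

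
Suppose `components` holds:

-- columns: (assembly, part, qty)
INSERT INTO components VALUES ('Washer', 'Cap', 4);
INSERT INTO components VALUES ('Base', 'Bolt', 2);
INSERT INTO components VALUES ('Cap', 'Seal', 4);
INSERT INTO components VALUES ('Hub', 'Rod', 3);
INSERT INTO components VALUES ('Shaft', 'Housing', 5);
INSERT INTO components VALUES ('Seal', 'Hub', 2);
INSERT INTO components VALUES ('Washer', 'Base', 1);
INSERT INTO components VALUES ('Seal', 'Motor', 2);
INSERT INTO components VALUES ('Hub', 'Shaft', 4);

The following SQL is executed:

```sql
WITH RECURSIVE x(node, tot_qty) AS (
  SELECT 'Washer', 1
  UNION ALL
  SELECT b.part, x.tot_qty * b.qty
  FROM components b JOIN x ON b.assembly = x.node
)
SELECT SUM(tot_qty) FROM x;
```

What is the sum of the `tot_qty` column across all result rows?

952

Base: (Washer, tot_qty=1).
Iteration 1: components of {Washer} -> Base = 1*1 = 1, Cap = 1*4 = 4.
Iteration 2: components of {Base,Cap} -> Bolt = 1*2 = 2, Seal = 4*4 = 16.
Iteration 3: components of {Bolt,Seal} -> Hub = 16*2 = 32, Motor = 16*2 = 32.
Iteration 4: components of {Hub,Motor} -> Rod = 32*3 = 96, Shaft = 32*4 = 128.
Iteration 5: components of {Rod,Shaft} -> Housing = 128*5 = 640.
Iteration 6: no further components; recursion stops.
SUM(tot_qty) = 1 + 1 + 4 + 2 + 16 + 32 + 32 + 96 + 128 + 640 = 952.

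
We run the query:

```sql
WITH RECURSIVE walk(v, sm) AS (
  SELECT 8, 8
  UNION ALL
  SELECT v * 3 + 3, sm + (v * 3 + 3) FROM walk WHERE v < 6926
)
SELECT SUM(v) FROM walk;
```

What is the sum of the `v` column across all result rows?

31148

Base: v=8, sm=8.
Iteration 1: 8 < 6926 holds -> v = 8 * 3 + 3 = 27, sm = 8 + 27 = 35.
Iteration 2: 27 < 6926 holds -> v = 27 * 3 + 3 = 84, sm = 35 + 84 = 119.
Iteration 3: 84 < 6926 holds -> v = 84 * 3 + 3 = 255, sm = 119 + 255 = 374.
Iteration 4: 255 < 6926 holds -> v = 255 * 3 + 3 = 768, sm = 374 + 768 = 1142.
Iteration 5: 768 < 6926 holds -> v = 768 * 3 + 3 = 2307, sm = 1142 + 2307 = 3449.
Iteration 6: 2307 < 6926 holds -> v = 2307 * 3 + 3 = 6924, sm = 3449 + 6924 = 10373.
Iteration 7: 6924 < 6926 holds -> v = 6924 * 3 + 3 = 20775, sm = 10373 + 20775 = 31148.
Iteration 8: 20775 < 6926 fails; recursion stops.
SUM(v) = 8 + 27 + 84 + 255 + 768 + 2307 + 6924 + 20775 = 31148.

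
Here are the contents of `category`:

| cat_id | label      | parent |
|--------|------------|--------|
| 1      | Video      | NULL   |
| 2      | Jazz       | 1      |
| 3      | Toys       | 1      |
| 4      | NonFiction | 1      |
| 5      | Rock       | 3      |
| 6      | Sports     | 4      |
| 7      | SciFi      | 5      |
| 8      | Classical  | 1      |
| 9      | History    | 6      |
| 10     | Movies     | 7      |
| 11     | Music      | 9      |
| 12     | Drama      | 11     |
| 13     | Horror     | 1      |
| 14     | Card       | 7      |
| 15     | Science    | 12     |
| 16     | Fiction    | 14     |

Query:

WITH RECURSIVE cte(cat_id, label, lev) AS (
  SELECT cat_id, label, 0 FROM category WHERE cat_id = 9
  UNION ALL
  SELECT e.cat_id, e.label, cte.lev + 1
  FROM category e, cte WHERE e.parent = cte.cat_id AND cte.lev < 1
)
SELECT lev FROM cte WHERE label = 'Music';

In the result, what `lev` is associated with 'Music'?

1

Base: cat_id=9 (History) at lev 0.
Iteration 1: rows with parent in {9} -> Music (id 11, lev 1).
Iteration 2: lev < 1 fails for all current rows; recursion stops.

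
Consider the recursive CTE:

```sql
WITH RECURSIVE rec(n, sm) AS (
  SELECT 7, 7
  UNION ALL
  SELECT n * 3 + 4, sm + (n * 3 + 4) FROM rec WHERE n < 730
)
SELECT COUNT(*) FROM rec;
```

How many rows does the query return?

6

Base: n=7, sm=7.
Iteration 1: 7 < 730 holds -> n = 7 * 3 + 4 = 25, sm = 7 + 25 = 32.
Iteration 2: 25 < 730 holds -> n = 25 * 3 + 4 = 79, sm = 32 + 79 = 111.
Iteration 3: 79 < 730 holds -> n = 79 * 3 + 4 = 241, sm = 111 + 241 = 352.
Iteration 4: 241 < 730 holds -> n = 241 * 3 + 4 = 727, sm = 352 + 727 = 1079.
Iteration 5: 727 < 730 holds -> n = 727 * 3 + 4 = 2185, sm = 1079 + 2185 = 3264.
Iteration 6: 2185 < 730 fails; recursion stops.
Total rows emitted: 6.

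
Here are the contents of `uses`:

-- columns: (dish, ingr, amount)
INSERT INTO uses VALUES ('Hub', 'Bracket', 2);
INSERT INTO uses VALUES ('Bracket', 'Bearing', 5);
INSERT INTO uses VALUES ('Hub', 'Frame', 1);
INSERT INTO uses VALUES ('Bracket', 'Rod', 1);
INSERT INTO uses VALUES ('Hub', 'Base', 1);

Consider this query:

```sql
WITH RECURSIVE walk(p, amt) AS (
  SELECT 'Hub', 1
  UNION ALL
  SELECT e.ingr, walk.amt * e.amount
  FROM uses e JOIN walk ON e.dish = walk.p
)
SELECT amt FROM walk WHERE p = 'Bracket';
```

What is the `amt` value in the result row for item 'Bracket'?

Base: (Hub, amt=1).
Iteration 1: components of {Hub} -> Base = 1*1 = 1, Bracket = 1*2 = 2, Frame = 1*1 = 1.
Iteration 2: components of {Base,Bracket,Frame} -> Bearing = 2*5 = 10, Rod = 2*1 = 2.
Iteration 3: no further components; recursion stops.

2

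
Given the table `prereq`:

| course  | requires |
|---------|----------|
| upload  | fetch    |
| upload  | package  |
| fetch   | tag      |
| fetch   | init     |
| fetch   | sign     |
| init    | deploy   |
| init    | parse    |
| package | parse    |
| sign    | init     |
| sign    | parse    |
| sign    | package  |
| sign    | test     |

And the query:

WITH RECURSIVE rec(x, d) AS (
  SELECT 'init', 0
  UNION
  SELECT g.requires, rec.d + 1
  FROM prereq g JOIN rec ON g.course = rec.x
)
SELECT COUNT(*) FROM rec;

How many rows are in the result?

3

Base: (init, d=0).
Iteration 1: edges from {init} -> (deploy, d=1), (parse, d=1).
Iteration 2: no outgoing edges from {deploy,parse}; recursion stops.
Total rows emitted: 3.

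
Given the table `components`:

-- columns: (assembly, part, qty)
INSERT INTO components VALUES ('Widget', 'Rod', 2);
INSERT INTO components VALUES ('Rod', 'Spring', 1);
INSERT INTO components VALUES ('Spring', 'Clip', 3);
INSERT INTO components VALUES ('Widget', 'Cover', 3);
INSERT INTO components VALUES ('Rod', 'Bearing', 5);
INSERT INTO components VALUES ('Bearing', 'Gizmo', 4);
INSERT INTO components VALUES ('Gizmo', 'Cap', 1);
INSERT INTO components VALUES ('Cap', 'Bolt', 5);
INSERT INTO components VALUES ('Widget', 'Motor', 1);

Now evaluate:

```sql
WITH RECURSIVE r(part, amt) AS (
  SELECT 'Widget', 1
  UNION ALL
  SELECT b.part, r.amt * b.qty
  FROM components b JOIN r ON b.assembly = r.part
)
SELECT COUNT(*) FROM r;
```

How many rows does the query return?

10

Base: (Widget, amt=1).
Iteration 1: components of {Widget} -> Cover = 1*3 = 3, Motor = 1*1 = 1, Rod = 1*2 = 2.
Iteration 2: components of {Cover,Motor,Rod} -> Bearing = 2*5 = 10, Spring = 2*1 = 2.
Iteration 3: components of {Bearing,Spring} -> Clip = 2*3 = 6, Gizmo = 10*4 = 40.
Iteration 4: components of {Clip,Gizmo} -> Cap = 40*1 = 40.
Iteration 5: components of {Cap} -> Bolt = 40*5 = 200.
Iteration 6: no further components; recursion stops.
Total rows emitted: 10.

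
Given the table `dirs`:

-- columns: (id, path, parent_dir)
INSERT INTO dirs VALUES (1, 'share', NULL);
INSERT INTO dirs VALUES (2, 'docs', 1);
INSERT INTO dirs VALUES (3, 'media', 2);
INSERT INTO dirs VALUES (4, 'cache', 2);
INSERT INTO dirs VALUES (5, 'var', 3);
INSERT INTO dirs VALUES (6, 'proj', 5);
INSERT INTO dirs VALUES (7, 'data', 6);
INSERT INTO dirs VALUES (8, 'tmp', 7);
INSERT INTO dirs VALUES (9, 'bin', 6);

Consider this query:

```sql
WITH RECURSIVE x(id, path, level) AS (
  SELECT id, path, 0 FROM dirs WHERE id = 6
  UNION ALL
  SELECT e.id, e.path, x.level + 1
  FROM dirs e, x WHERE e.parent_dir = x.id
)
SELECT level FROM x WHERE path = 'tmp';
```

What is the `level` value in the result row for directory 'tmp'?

2

Base: id=6 (proj) at level 0.
Iteration 1: rows with parent_dir in {6} -> data (id 7, level 1), bin (id 9, level 1).
Iteration 2: rows with parent_dir in {7,9} -> tmp (id 8, level 2).
Iteration 3: no rows with parent_dir in {8}; recursion stops.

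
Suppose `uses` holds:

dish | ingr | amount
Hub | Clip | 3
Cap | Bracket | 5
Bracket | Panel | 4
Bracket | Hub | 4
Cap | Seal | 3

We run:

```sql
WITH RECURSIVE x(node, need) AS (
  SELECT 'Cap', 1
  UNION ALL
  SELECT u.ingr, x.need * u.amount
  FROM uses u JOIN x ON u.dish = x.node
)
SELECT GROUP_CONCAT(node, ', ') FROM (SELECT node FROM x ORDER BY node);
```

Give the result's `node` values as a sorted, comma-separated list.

Bracket, Cap, Clip, Hub, Panel, Seal

Base: (Cap, need=1).
Iteration 1: components of {Cap} -> Bracket = 1*5 = 5, Seal = 1*3 = 3.
Iteration 2: components of {Bracket,Seal} -> Hub = 5*4 = 20, Panel = 5*4 = 20.
Iteration 3: components of {Hub,Panel} -> Clip = 20*3 = 60.
Iteration 4: no further components; recursion stops.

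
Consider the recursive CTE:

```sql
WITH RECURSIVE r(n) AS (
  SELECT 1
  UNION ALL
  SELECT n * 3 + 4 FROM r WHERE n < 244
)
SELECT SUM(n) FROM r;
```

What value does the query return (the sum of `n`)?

Base: n=1.
Iteration 1: 1 < 244 holds -> n = 1 * 3 + 4 = 7.
Iteration 2: 7 < 244 holds -> n = 7 * 3 + 4 = 25.
Iteration 3: 25 < 244 holds -> n = 25 * 3 + 4 = 79.
Iteration 4: 79 < 244 holds -> n = 79 * 3 + 4 = 241.
Iteration 5: 241 < 244 holds -> n = 241 * 3 + 4 = 727.
Iteration 6: 727 < 244 fails; recursion stops.
SUM(n) = 1 + 7 + 25 + 79 + 241 + 727 = 1080.

1080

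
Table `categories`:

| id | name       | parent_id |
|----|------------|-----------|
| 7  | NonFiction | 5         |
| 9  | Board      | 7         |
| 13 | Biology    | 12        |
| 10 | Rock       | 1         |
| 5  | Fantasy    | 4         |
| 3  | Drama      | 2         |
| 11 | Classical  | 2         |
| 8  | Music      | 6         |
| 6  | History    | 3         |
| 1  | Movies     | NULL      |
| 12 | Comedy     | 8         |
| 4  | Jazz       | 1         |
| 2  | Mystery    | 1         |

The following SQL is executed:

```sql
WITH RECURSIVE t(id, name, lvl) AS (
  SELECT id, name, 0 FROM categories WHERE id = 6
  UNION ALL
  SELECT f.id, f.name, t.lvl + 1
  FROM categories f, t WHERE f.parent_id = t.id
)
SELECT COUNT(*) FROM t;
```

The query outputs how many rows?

Base: id=6 (History) at lvl 0.
Iteration 1: rows with parent_id in {6} -> Music (id 8, lvl 1).
Iteration 2: rows with parent_id in {8} -> Comedy (id 12, lvl 2).
Iteration 3: rows with parent_id in {12} -> Biology (id 13, lvl 3).
Iteration 4: no rows with parent_id in {13}; recursion stops.
Total rows emitted: 4.

4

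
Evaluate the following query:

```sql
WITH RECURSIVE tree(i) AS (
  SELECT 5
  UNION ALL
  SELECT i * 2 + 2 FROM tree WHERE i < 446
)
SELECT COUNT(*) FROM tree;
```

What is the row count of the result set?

7

Base: i=5.
Iteration 1: 5 < 446 holds -> i = 5 * 2 + 2 = 12.
Iteration 2: 12 < 446 holds -> i = 12 * 2 + 2 = 26.
Iteration 3: 26 < 446 holds -> i = 26 * 2 + 2 = 54.
Iteration 4: 54 < 446 holds -> i = 54 * 2 + 2 = 110.
Iteration 5: 110 < 446 holds -> i = 110 * 2 + 2 = 222.
Iteration 6: 222 < 446 holds -> i = 222 * 2 + 2 = 446.
Iteration 7: 446 < 446 fails; recursion stops.
Total rows emitted: 7.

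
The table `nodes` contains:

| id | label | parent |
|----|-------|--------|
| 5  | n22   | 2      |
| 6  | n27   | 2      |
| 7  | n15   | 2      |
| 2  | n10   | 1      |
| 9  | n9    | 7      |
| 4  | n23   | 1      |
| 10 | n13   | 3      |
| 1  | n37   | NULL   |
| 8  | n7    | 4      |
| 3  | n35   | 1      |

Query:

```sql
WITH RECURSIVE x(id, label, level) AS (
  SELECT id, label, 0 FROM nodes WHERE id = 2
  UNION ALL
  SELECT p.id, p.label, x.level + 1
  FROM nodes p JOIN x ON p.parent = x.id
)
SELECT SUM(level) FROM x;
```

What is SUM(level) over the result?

5

Base: id=2 (n10) at level 0.
Iteration 1: rows with parent in {2} -> n22 (id 5, level 1), n27 (id 6, level 1), n15 (id 7, level 1).
Iteration 2: rows with parent in {5,6,7} -> n9 (id 9, level 2).
Iteration 3: no rows with parent in {9}; recursion stops.
SUM(level) = 0 + 1 + 1 + 1 + 2 = 5.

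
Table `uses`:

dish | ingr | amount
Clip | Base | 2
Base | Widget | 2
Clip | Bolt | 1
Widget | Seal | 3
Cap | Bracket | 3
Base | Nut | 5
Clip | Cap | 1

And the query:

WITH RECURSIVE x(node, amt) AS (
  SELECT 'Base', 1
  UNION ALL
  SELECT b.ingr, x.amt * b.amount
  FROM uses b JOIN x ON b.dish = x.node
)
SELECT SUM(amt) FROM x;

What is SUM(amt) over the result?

14

Base: (Base, amt=1).
Iteration 1: components of {Base} -> Nut = 1*5 = 5, Widget = 1*2 = 2.
Iteration 2: components of {Nut,Widget} -> Seal = 2*3 = 6.
Iteration 3: no further components; recursion stops.
SUM(amt) = 1 + 2 + 5 + 6 = 14.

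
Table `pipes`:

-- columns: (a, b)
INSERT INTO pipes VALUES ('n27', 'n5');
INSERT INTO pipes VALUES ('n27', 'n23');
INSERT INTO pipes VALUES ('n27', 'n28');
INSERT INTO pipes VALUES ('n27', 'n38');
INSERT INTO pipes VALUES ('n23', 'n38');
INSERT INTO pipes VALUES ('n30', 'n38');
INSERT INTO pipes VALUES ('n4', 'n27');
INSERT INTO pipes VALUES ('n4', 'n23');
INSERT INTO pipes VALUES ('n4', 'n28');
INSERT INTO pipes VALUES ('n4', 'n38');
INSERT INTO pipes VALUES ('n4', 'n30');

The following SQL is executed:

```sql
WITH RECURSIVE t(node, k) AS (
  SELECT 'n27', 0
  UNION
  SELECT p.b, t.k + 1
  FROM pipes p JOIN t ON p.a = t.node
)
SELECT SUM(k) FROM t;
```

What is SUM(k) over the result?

Base: (n27, k=0).
Iteration 1: edges from {n27} -> (n23, k=1), (n28, k=1), (n38, k=1), (n5, k=1).
Iteration 2: edges from {n23,n28,n38,n5} -> (n38, k=2).
Iteration 3: no outgoing edges from {n38}; recursion stops.
SUM(k) = 0 + 1 + 1 + 1 + 1 + 2 = 6.

6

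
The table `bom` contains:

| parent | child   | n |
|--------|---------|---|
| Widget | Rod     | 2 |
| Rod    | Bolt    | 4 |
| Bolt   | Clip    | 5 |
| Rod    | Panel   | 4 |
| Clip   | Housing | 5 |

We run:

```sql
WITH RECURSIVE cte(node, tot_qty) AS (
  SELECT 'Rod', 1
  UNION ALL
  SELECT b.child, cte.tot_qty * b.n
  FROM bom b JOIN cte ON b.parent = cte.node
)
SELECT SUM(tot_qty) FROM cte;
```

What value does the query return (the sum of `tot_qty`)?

129

Base: (Rod, tot_qty=1).
Iteration 1: components of {Rod} -> Bolt = 1*4 = 4, Panel = 1*4 = 4.
Iteration 2: components of {Bolt,Panel} -> Clip = 4*5 = 20.
Iteration 3: components of {Clip} -> Housing = 20*5 = 100.
Iteration 4: no further components; recursion stops.
SUM(tot_qty) = 1 + 4 + 4 + 20 + 100 = 129.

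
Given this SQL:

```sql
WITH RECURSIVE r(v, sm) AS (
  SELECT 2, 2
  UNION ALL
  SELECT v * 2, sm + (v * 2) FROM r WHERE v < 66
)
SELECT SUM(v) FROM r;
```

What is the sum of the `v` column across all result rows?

254

Base: v=2, sm=2.
Iteration 1: 2 < 66 holds -> v = 2 * 2 = 4, sm = 2 + 4 = 6.
Iteration 2: 4 < 66 holds -> v = 4 * 2 = 8, sm = 6 + 8 = 14.
Iteration 3: 8 < 66 holds -> v = 8 * 2 = 16, sm = 14 + 16 = 30.
Iteration 4: 16 < 66 holds -> v = 16 * 2 = 32, sm = 30 + 32 = 62.
Iteration 5: 32 < 66 holds -> v = 32 * 2 = 64, sm = 62 + 64 = 126.
Iteration 6: 64 < 66 holds -> v = 64 * 2 = 128, sm = 126 + 128 = 254.
Iteration 7: 128 < 66 fails; recursion stops.
SUM(v) = 2 + 4 + 8 + 16 + 32 + 64 + 128 = 254.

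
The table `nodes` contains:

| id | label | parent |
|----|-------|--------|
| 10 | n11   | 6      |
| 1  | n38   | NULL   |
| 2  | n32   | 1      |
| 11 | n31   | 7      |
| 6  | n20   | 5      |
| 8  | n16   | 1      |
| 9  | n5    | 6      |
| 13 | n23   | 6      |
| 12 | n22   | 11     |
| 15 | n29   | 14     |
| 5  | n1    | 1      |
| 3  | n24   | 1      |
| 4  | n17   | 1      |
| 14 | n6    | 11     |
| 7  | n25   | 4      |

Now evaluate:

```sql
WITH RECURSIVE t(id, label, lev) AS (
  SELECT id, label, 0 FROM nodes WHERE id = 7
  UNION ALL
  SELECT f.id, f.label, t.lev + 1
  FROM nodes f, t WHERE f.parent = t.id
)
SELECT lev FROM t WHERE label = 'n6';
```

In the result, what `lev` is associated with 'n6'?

2

Base: id=7 (n25) at lev 0.
Iteration 1: rows with parent in {7} -> n31 (id 11, lev 1).
Iteration 2: rows with parent in {11} -> n22 (id 12, lev 2), n6 (id 14, lev 2).
Iteration 3: rows with parent in {12,14} -> n29 (id 15, lev 3).
Iteration 4: no rows with parent in {15}; recursion stops.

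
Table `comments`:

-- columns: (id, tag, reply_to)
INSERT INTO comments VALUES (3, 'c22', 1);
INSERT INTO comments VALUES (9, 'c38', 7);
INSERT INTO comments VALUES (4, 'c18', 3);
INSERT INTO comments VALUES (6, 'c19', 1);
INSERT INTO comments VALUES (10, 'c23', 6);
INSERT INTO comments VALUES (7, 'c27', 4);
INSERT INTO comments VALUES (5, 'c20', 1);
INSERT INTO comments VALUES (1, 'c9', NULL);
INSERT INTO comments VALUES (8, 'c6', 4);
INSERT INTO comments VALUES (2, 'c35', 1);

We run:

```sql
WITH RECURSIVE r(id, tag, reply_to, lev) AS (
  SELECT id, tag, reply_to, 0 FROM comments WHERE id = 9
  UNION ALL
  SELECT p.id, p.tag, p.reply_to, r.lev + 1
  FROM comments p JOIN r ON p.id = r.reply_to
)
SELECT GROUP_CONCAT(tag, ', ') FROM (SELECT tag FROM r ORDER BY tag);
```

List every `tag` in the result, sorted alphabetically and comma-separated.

c18, c22, c27, c38, c9

Base: id=9 (c38), reply_to=7, lev 0.
Iteration 1: join on id=7 -> c27 (id 7, reply_to=4, lev 1).
Iteration 2: join on id=4 -> c18 (id 4, reply_to=3, lev 2).
Iteration 3: join on id=3 -> c22 (id 3, reply_to=1, lev 3).
Iteration 4: join on id=1 -> c9 (id 1, reply_to=NULL, lev 4).
Iteration 5: reply_to is NULL; no match; recursion stops.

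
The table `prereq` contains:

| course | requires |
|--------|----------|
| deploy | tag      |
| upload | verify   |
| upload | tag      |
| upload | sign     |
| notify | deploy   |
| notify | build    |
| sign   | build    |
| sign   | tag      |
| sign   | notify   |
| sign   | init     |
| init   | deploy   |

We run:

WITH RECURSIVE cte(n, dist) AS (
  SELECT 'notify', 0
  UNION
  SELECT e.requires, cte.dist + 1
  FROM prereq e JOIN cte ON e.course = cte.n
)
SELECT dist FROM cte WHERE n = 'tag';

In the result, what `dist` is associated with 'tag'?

Base: (notify, dist=0).
Iteration 1: edges from {notify} -> (build, dist=1), (deploy, dist=1).
Iteration 2: edges from {build,deploy} -> (tag, dist=2).
Iteration 3: no outgoing edges from {tag}; recursion stops.

2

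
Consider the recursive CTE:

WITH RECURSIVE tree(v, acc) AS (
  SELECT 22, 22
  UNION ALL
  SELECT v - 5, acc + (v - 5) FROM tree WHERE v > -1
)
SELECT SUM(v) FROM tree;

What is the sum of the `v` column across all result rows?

57

Base: v=22, acc=22.
Iteration 1: 22 > -1 holds -> v = 22 - 5 = 17, acc = 22 + 17 = 39.
Iteration 2: 17 > -1 holds -> v = 17 - 5 = 12, acc = 39 + 12 = 51.
Iteration 3: 12 > -1 holds -> v = 12 - 5 = 7, acc = 51 + 7 = 58.
Iteration 4: 7 > -1 holds -> v = 7 - 5 = 2, acc = 58 + 2 = 60.
Iteration 5: 2 > -1 holds -> v = 2 - 5 = -3, acc = 60 + -3 = 57.
Iteration 6: -3 > -1 fails; recursion stops.
SUM(v) = 22 + 17 + 12 + 7 + 2 + -3 = 57.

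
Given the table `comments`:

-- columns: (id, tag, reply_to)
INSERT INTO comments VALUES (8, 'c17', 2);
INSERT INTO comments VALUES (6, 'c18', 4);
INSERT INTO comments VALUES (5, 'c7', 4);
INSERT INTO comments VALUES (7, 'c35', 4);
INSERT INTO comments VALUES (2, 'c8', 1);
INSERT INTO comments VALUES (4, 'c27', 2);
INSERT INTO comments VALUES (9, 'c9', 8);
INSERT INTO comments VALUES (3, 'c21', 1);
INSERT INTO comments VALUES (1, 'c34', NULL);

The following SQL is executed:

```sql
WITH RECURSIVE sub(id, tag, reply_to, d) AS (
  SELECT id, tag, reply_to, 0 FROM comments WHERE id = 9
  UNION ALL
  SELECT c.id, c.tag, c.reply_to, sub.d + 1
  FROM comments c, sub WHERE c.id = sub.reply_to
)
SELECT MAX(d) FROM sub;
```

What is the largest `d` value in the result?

3

Base: id=9 (c9), reply_to=8, d 0.
Iteration 1: join on id=8 -> c17 (id 8, reply_to=2, d 1).
Iteration 2: join on id=2 -> c8 (id 2, reply_to=1, d 2).
Iteration 3: join on id=1 -> c34 (id 1, reply_to=NULL, d 3).
Iteration 4: reply_to is NULL; no match; recursion stops.
d values: 0, 1, 2, 3; the maximum is 3.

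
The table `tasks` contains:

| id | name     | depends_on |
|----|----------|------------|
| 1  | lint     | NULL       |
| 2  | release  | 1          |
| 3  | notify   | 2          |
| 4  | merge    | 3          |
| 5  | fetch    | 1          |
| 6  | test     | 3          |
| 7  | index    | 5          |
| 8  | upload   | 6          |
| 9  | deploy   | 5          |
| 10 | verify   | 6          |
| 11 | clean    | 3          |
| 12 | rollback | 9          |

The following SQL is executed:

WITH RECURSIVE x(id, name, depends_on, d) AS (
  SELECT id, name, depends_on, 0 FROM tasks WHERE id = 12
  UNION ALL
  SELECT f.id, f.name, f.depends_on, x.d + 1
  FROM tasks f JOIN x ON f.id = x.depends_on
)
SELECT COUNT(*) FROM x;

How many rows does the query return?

4

Base: id=12 (rollback), depends_on=9, d 0.
Iteration 1: join on id=9 -> deploy (id 9, depends_on=5, d 1).
Iteration 2: join on id=5 -> fetch (id 5, depends_on=1, d 2).
Iteration 3: join on id=1 -> lint (id 1, depends_on=NULL, d 3).
Iteration 4: depends_on is NULL; no match; recursion stops.
Total rows emitted: 4.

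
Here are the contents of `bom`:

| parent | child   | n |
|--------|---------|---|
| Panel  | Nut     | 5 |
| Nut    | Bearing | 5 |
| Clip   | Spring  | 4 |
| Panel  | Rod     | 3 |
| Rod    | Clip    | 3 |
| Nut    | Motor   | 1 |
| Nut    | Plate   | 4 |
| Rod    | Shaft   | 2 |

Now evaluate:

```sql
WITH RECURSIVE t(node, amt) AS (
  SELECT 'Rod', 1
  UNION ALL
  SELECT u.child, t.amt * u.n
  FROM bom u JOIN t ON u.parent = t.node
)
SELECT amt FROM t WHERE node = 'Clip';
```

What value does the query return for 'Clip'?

Base: (Rod, amt=1).
Iteration 1: components of {Rod} -> Clip = 1*3 = 3, Shaft = 1*2 = 2.
Iteration 2: components of {Clip,Shaft} -> Spring = 3*4 = 12.
Iteration 3: no further components; recursion stops.

3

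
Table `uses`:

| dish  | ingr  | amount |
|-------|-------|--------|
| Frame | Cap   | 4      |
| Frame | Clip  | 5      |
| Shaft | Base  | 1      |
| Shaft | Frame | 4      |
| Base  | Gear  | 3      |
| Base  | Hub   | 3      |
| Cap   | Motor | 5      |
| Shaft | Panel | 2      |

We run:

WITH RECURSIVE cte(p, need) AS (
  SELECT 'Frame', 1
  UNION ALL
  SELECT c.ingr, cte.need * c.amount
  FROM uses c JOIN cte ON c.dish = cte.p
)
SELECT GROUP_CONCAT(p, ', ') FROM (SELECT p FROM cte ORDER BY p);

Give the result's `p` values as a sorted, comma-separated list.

Base: (Frame, need=1).
Iteration 1: components of {Frame} -> Cap = 1*4 = 4, Clip = 1*5 = 5.
Iteration 2: components of {Cap,Clip} -> Motor = 4*5 = 20.
Iteration 3: no further components; recursion stops.

Cap, Clip, Frame, Motor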